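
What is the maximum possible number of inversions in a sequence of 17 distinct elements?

136

The maximum occurs when the array is in strictly decreasing order: every one of the C(17, 2) pairs is inverted.
C(17, 2) = 17·16/2 = 136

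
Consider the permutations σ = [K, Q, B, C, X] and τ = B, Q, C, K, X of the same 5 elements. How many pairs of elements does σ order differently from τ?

4 discordant pairs

Assign each item its position (1..5) in the first ordering, then rewrite the second ordering as that position sequence:
positions: K→1, Q→2, B→3, C→4, X→5
second ordering as positions: [3, 2, 4, 1, 5]
Discordant pairs = inversions in this position sequence.
3: 2, 1 → 2
2: 1 → 1
4: 1 → 1
1: 0
5: 0
Total: 2 + 1 + 1 + 0 + 0 = 4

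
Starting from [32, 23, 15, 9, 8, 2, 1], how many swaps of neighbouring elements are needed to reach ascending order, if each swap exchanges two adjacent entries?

Each adjacent swap fixes exactly one inversion, so the minimum swap count equals the number of inversions.
Count inversions — for each element, later elements that are smaller:
32: 23, 15, 9, 8, 2, 1 → 6
23: 15, 9, 8, 2, 1 → 5
15: 9, 8, 2, 1 → 4
9: 8, 2, 1 → 3
8: 2, 1 → 2
2: 1 → 1
1: none → 0
Total inversions: 6 + 5 + 4 + 3 + 2 + 1 + 0 = 21

There are 21 swaps.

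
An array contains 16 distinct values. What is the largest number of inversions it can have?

120

The maximum occurs when the array is in strictly decreasing order: every one of the C(16, 2) pairs is inverted.
C(16, 2) = 16·15/2 = 120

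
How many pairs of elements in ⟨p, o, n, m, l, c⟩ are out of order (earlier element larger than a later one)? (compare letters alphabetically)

15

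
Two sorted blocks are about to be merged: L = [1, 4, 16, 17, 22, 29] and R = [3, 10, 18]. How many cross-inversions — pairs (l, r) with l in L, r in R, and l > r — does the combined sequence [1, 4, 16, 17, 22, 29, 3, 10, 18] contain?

11

Count, for every r in R, how many entries of L exceed r:
r = 3: 4, 16, 17, 22, 29 → 5
r = 10: 16, 17, 22, 29 → 4
r = 18: 22, 29 → 2
Cross-inversions: 5 + 4 + 2 = 11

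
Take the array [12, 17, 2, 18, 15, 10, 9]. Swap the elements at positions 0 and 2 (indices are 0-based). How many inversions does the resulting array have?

Positions 0 and 2 hold 12 and 2; after swapping, the array is [2, 17, 12, 18, 15, 10, 9].
Element-by-element contributions:
2 → none → 0
17 → 12, 15, 10, 9 → 4
12 → 10, 9 → 2
18 → 15, 10, 9 → 3
15 → 10, 9 → 2
10 → 9 → 1
9 → none → 0
Sum: 0 + 4 + 2 + 3 + 2 + 1 + 0 = 12

12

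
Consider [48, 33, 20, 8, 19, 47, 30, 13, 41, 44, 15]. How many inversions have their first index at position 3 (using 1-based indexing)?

The element at index 3 is 20.
Elements after it: 8, 19, 47, 30, 13, 41, 44, 15
Those smaller than 20: 8, 19, 13, 15

4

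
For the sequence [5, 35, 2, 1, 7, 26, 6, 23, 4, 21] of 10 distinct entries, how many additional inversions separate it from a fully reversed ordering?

24

Maximum inversions for 10 distinct elements is C(10, 2) = 10·9/2 = 45.
Current inversions — for each element, count later smaller elements:
5: 3
35: 8
2: 1
1: 0
7: 2
26: 4
6: 1
23: 2
4: 0
21: 0
Current total: 3 + 8 + 1 + 0 + 2 + 4 + 1 + 2 + 0 + 0 = 21
Shortfall: 45 − 21 = 24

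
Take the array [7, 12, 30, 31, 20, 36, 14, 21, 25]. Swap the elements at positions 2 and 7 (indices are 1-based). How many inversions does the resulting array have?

Positions 2 and 7 hold 12 and 14; after swapping, the array is [7, 14, 30, 31, 20, 36, 12, 21, 25].
Element-by-element contributions:
7: 0
14: 1
30: 4
31: 4
20: 1
36: 3
12: 0
21: 0
25: 0
Sum: 0 + 1 + 4 + 4 + 1 + 3 + 0 + 0 + 0 = 13

13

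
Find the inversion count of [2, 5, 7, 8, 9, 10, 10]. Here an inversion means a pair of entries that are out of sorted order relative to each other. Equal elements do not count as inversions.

Sweep left to right; for each value list the smaller values that follow it:
2 → none → 0
5 → none → 0
7 → none → 0
8 → none → 0
9 → none → 0
10 → none → 0
10 → none → 0
Sum: 0 + 0 + 0 + 0 + 0 + 0 + 0 = 0

0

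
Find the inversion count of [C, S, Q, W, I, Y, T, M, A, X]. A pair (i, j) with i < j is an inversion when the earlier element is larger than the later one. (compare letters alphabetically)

20 inversions

Count, for each position, how many later elements it exceeds:
C: 1
S: 4
Q: 3
W: 4
I: 1
Y: 4
T: 2
M: 1
A: 0
X: 0
Sum: 1 + 4 + 3 + 4 + 1 + 4 + 2 + 1 + 0 + 0 = 20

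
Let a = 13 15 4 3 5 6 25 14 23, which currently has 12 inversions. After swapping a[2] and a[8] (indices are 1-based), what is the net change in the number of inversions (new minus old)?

Positions 2 and 8 hold 15 and 14; after swapping, the array is [13, 14, 4, 3, 5, 6, 25, 15, 23].
Count, for each position, how many later elements it exceeds:
13 → 4, 3, 5, 6 → 4
14 → 4, 3, 5, 6 → 4
4 → 3 → 1
3 → none → 0
5 → none → 0
6 → none → 0
25 → 15, 23 → 2
15 → none → 0
23 → none → 0
Sum: 4 + 4 + 1 + 0 + 0 + 0 + 2 + 0 + 0 = 11
Change: 11 − 12 = -1

-1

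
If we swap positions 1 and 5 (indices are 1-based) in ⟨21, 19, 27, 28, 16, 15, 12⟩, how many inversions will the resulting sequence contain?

Positions 1 and 5 hold 21 and 16; after swapping, the array is [16, 19, 27, 28, 21, 15, 12].
For each element, count later entries that are smaller:
16: 2
19: 2
27: 3
28: 3
21: 2
15: 1
12: 0
Sum: 2 + 2 + 3 + 3 + 2 + 1 + 0 = 13

Inversions: 13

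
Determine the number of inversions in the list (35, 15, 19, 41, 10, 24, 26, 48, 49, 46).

For each element, count later entries that are smaller:
35: 5
15: 1
19: 1
41: 3
10: 0
24: 0
26: 0
48: 1
49: 1
46: 0
Sum: 5 + 1 + 1 + 3 + 0 + 0 + 0 + 1 + 1 + 0 = 12

12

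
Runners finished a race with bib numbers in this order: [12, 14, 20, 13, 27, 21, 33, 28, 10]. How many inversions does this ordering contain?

12

Element-by-element contributions:
12: 1
14: 2
20: 2
13: 1
27: 2
21: 1
33: 2
28: 1
10: 0
Sum: 1 + 2 + 2 + 1 + 2 + 1 + 2 + 1 + 0 = 12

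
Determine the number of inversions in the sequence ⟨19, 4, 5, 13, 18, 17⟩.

Inversion pairs (indices are 1-based):
(1,2): 19 > 4
(1,3): 19 > 5
(1,4): 19 > 13
(1,5): 19 > 18
(1,6): 19 > 17
(5,6): 18 > 17
That's 6 pairs.

Inversions: 6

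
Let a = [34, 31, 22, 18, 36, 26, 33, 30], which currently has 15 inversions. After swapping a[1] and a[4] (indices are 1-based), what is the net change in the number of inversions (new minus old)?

Positions 1 and 4 hold 34 and 18; after swapping, the array is [18, 31, 22, 34, 36, 26, 33, 30].
Count, for each position, how many later elements it exceeds:
18 → none → 0
31 → 22, 26, 30 → 3
22 → none → 0
34 → 26, 33, 30 → 3
36 → 26, 33, 30 → 3
26 → none → 0
33 → 30 → 1
30 → none → 0
Sum: 0 + 3 + 0 + 3 + 3 + 0 + 1 + 0 = 10
Change: 10 − 15 = -5

-5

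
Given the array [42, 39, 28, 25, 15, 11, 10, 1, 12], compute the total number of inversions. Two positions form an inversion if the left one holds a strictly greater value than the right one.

For each element, count later entries that are smaller:
42 → 39, 28, 25, 15, 11, 10, 1, 12 → 8
39 → 28, 25, 15, 11, 10, 1, 12 → 7
28 → 25, 15, 11, 10, 1, 12 → 6
25 → 15, 11, 10, 1, 12 → 5
15 → 11, 10, 1, 12 → 4
11 → 10, 1 → 2
10 → 1 → 1
1 → none → 0
12 → none → 0
Sum: 8 + 7 + 6 + 5 + 4 + 2 + 1 + 0 + 0 = 33

33 inversions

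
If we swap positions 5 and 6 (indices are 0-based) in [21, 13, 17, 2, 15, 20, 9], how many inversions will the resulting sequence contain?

Inversions: 12

Positions 5 and 6 hold 20 and 9; after swapping, the array is [21, 13, 17, 2, 15, 9, 20].
Count, for each position, how many later elements it exceeds:
21: 6
13: 2
17: 3
2: 0
15: 1
9: 0
20: 0
Sum: 6 + 2 + 3 + 0 + 1 + 0 + 0 = 12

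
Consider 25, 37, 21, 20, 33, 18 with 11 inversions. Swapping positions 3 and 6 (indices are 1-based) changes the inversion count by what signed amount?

-3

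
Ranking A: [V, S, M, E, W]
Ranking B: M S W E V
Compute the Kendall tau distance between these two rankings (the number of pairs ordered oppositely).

6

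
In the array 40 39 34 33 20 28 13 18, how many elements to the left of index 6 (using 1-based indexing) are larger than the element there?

4

The element at index 6 is 28.
Elements before it: 40, 39, 34, 33, 20
Those larger than 28: 40, 39, 34, 33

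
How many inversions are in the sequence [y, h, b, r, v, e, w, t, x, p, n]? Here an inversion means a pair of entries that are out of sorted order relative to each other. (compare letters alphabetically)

27

For each element, count later entries that are smaller:
y: 10
h: 2
b: 0
r: 3
v: 4
e: 0
w: 3
t: 2
x: 2
p: 1
n: 0
Sum: 10 + 2 + 0 + 3 + 4 + 0 + 3 + 2 + 2 + 1 + 0 = 27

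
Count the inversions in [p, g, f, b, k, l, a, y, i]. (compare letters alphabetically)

Inversions: 18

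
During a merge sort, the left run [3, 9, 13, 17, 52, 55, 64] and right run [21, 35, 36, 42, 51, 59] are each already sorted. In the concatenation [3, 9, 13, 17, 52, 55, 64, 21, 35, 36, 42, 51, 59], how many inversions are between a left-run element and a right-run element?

16 cross-inversions

Count, for every r in R, how many entries of L exceed r:
r = 21: 52, 55, 64 → 3
r = 35: 52, 55, 64 → 3
r = 36: 52, 55, 64 → 3
r = 42: 52, 55, 64 → 3
r = 51: 52, 55, 64 → 3
r = 59: 64 → 1
Cross-inversions: 3 + 3 + 3 + 3 + 3 + 1 = 16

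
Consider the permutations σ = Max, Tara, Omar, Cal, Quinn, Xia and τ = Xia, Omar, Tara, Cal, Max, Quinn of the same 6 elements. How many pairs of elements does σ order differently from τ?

There are 9 discordant pairs.

Assign each item its position (1..6) in the first ordering, then rewrite the second ordering as that position sequence:
positions: Max→1, Tara→2, Omar→3, Cal→4, Quinn→5, Xia→6
second ordering as positions: [6, 3, 2, 4, 1, 5]
Discordant pairs = inversions in this position sequence.
6: 3, 2, 4, 1, 5 → 5
3: 2, 1 → 2
2: 1 → 1
4: 1 → 1
1: 0
5: 0
Total: 5 + 2 + 1 + 1 + 0 + 0 = 9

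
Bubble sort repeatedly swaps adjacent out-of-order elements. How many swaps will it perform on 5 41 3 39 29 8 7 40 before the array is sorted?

The minimum number of adjacent swaps to sort an array equals its inversion count, since every such swap removes exactly one inversion.
Count inversions — for each element, later elements that are smaller:
5: 3 → 1
41: 3, 39, 29, 8, 7, 40 → 6
3: none → 0
39: 29, 8, 7 → 3
29: 8, 7 → 2
8: 7 → 1
7: none → 0
40: none → 0
Total inversions: 1 + 6 + 0 + 3 + 2 + 1 + 0 + 0 = 13

Adjacent swaps: 13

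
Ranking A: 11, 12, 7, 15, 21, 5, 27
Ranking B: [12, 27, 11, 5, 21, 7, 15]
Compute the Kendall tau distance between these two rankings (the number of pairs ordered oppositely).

Assign each item its position (1..7) in the first ordering, then rewrite the second ordering as that position sequence:
positions: 11→1, 12→2, 7→3, 15→4, 21→5, 5→6, 27→7
second ordering as positions: [2, 7, 1, 6, 5, 3, 4]
Discordant pairs = inversions in this position sequence.
2: 1 → 1
7: 1, 6, 5, 3, 4 → 5
1: 0
6: 5, 3, 4 → 3
5: 3, 4 → 2
3: 0
4: 0
Total: 1 + 5 + 0 + 3 + 2 + 0 + 0 = 11

11 discordant pairs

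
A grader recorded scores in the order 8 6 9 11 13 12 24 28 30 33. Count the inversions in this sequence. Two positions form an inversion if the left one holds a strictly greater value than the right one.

2

For each element, count later entries that are smaller:
8: 1
6: 0
9: 0
11: 0
13: 1
12: 0
24: 0
28: 0
30: 0
33: 0
Sum: 1 + 0 + 0 + 0 + 1 + 0 + 0 + 0 + 0 + 0 = 2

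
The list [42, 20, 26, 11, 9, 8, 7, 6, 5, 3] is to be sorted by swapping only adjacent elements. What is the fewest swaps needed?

Adjacent swaps: 44

The minimum number of adjacent swaps to sort an array equals its inversion count, since every such swap removes exactly one inversion.
Count inversions — for each element, later elements that are smaller:
42: 20, 26, 11, 9, 8, 7, 6, 5, 3 → 9
20: 11, 9, 8, 7, 6, 5, 3 → 7
26: 11, 9, 8, 7, 6, 5, 3 → 7
11: 9, 8, 7, 6, 5, 3 → 6
9: 8, 7, 6, 5, 3 → 5
8: 7, 6, 5, 3 → 4
7: 6, 5, 3 → 3
6: 5, 3 → 2
5: 3 → 1
3: none → 0
Total inversions: 9 + 7 + 7 + 6 + 5 + 4 + 3 + 2 + 1 + 0 = 44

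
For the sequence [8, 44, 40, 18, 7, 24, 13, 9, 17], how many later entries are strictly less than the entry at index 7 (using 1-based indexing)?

1

The element at index 7 is 13.
Elements after it: 9, 17
Those smaller than 13: 9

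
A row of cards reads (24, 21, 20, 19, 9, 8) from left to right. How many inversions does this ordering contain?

15

Element-by-element contributions:
24 → 21, 20, 19, 9, 8 → 5
21 → 20, 19, 9, 8 → 4
20 → 19, 9, 8 → 3
19 → 9, 8 → 2
9 → 8 → 1
8 → none → 0
Sum: 5 + 4 + 3 + 2 + 1 + 0 = 15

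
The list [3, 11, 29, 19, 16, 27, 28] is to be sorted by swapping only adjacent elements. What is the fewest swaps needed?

The minimum number of adjacent swaps to sort an array equals its inversion count, since every such swap removes exactly one inversion.
Count inversions — for each element, later elements that are smaller:
3: none → 0
11: none → 0
29: 19, 16, 27, 28 → 4
19: 16 → 1
16: none → 0
27: none → 0
28: none → 0
Total inversions: 0 + 0 + 4 + 1 + 0 + 0 + 0 = 5

5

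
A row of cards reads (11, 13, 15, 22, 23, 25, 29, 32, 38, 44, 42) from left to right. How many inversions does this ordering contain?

1

Count, for each position, how many later elements it exceeds:
11: 0
13: 0
15: 0
22: 0
23: 0
25: 0
29: 0
32: 0
38: 0
44: 1
42: 0
Sum: 0 + 0 + 0 + 0 + 0 + 0 + 0 + 0 + 0 + 1 + 0 = 1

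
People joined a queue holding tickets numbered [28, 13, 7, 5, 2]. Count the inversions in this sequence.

10

Count, for each position, how many later elements it exceeds:
28 → 13, 7, 5, 2 → 4
13 → 7, 5, 2 → 3
7 → 5, 2 → 2
5 → 2 → 1
2 → none → 0
Sum: 4 + 3 + 2 + 1 + 0 = 10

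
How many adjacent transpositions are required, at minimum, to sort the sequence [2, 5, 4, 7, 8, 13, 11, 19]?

2

Each adjacent swap fixes exactly one inversion, so the minimum swap count equals the number of inversions.
Count inversions — for each element, later elements that are smaller:
2: none → 0
5: 4 → 1
4: none → 0
7: none → 0
8: none → 0
13: 11 → 1
11: none → 0
19: none → 0
Total inversions: 0 + 1 + 0 + 0 + 0 + 1 + 0 + 0 = 2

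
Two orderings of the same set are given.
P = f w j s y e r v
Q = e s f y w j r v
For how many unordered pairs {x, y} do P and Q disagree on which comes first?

Disagreeing pairs: 10

Assign each item its position (1..8) in the first ordering, then rewrite the second ordering as that position sequence:
positions: f→1, w→2, j→3, s→4, y→5, e→6, r→7, v→8
second ordering as positions: [6, 4, 1, 5, 2, 3, 7, 8]
Discordant pairs = inversions in this position sequence.
6: 4, 1, 5, 2, 3 → 5
4: 1, 2, 3 → 3
1: 0
5: 2, 3 → 2
2: 0
3: 0
7: 0
8: 0
Total: 5 + 3 + 0 + 2 + 0 + 0 + 0 + 0 = 10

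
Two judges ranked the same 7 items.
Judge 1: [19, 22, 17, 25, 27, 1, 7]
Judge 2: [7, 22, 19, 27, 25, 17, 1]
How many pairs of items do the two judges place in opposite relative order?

Assign each item its position (1..7) in the first ordering, then rewrite the second ordering as that position sequence:
positions: 19→1, 22→2, 17→3, 25→4, 27→5, 1→6, 7→7
second ordering as positions: [7, 2, 1, 5, 4, 3, 6]
Discordant pairs = inversions in this position sequence.
7: 2, 1, 5, 4, 3, 6 → 6
2: 1 → 1
1: 0
5: 4, 3 → 2
4: 3 → 1
3: 0
6: 0
Total: 6 + 1 + 0 + 2 + 1 + 0 + 0 = 10

10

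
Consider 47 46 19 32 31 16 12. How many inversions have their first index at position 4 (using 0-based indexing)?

2 such elements

The element at index 4 is 31.
Elements after it: 16, 12
Those smaller than 31: 16, 12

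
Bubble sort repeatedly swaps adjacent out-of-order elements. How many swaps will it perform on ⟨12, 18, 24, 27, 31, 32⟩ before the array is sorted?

0

Each adjacent swap fixes exactly one inversion, so the minimum swap count equals the number of inversions.
Count inversions — for each element, later elements that are smaller:
12: none → 0
18: none → 0
24: none → 0
27: none → 0
31: none → 0
32: none → 0
Total inversions: 0 + 0 + 0 + 0 + 0 + 0 = 0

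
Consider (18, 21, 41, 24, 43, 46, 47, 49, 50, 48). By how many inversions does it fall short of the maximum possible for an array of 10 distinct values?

42

Maximum inversions for 10 distinct elements is C(10, 2) = 10·9/2 = 45.
Current inversions — for each element, count later smaller elements:
18: 0
21: 0
41: 1
24: 0
43: 0
46: 0
47: 0
49: 1
50: 1
48: 0
Current total: 0 + 0 + 1 + 0 + 0 + 0 + 0 + 1 + 1 + 0 = 3
Shortfall: 45 − 3 = 42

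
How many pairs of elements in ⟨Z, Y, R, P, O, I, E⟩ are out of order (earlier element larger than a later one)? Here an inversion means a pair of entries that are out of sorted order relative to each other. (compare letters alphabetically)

Sweep left to right; for each value list the smaller values that follow it:
Z: 6
Y: 5
R: 4
P: 3
O: 2
I: 1
E: 0
Sum: 6 + 5 + 4 + 3 + 2 + 1 + 0 = 21

Inversions: 21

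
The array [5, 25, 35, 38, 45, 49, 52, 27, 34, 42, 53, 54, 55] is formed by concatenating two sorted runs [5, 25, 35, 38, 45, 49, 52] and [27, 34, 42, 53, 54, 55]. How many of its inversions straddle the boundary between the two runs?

13 cross-inversions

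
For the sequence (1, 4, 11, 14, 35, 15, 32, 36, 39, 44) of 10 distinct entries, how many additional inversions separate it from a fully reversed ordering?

43

Maximum inversions for 10 distinct elements is C(10, 2) = 10·9/2 = 45.
Current inversions — for each element, count later smaller elements:
1: 0
4: 0
11: 0
14: 0
35: 2
15: 0
32: 0
36: 0
39: 0
44: 0
Current total: 0 + 0 + 0 + 0 + 2 + 0 + 0 + 0 + 0 + 0 = 2
Shortfall: 45 − 2 = 43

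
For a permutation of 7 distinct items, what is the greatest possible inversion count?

21

The maximum occurs when the array is in strictly decreasing order: every one of the C(7, 2) pairs is inverted.
C(7, 2) = 7·6/2 = 21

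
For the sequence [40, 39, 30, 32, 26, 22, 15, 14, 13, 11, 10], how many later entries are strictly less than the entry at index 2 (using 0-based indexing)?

The element at index 2 is 30.
Elements after it: 32, 26, 22, 15, 14, 13, 11, 10
Those smaller than 30: 26, 22, 15, 14, 13, 11, 10

7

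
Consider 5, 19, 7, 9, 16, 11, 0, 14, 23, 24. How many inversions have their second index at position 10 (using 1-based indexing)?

The element at index 10 is 24.
Elements before it: 5, 19, 7, 9, 16, 11, 0, 14, 23
None of them are larger than 24.

0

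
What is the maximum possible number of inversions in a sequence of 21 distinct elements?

There are 210 inversions.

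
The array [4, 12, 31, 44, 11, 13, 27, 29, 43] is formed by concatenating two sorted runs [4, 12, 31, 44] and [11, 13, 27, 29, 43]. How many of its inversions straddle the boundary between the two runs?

Count, for every r in R, how many entries of L exceed r:
r = 11: 12, 31, 44 → 3
r = 13: 31, 44 → 2
r = 27: 31, 44 → 2
r = 29: 31, 44 → 2
r = 43: 44 → 1
Cross-inversions: 3 + 2 + 2 + 2 + 1 = 10

10 cross-inversions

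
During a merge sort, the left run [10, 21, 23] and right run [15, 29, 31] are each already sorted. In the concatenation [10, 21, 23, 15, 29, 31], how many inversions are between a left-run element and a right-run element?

Take each right-half value and tally the left-half values above it:
r = 15: 21, 23 → 2
r = 29: none → 0
r = 31: none → 0
Cross-inversions: 2 + 0 + 0 = 2

2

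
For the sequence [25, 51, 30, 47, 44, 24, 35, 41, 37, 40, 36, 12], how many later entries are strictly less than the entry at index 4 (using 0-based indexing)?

The element at index 4 is 44.
Elements after it: 24, 35, 41, 37, 40, 36, 12
Those smaller than 44: 24, 35, 41, 37, 40, 36, 12

7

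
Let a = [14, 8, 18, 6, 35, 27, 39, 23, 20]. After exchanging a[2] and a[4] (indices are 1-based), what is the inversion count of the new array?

There are 11 inversions.

Positions 2 and 4 hold 8 and 6; after swapping, the array is [14, 6, 18, 8, 35, 27, 39, 23, 20].
Count, for each position, how many later elements it exceeds:
14: 2
6: 0
18: 1
8: 0
35: 3
27: 2
39: 2
23: 1
20: 0
Sum: 2 + 0 + 1 + 0 + 3 + 2 + 2 + 1 + 0 = 11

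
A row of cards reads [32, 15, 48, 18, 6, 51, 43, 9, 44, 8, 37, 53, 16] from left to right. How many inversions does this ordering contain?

Sweep left to right; for each value list the smaller values that follow it:
32: 6
15: 3
48: 8
18: 4
6: 0
51: 6
43: 4
9: 1
44: 3
8: 0
37: 1
53: 1
16: 0
Sum: 6 + 3 + 8 + 4 + 0 + 6 + 4 + 1 + 3 + 0 + 1 + 1 + 0 = 37

37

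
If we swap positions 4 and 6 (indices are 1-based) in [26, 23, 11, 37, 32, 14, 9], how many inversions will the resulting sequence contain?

11

Positions 4 and 6 hold 37 and 14; after swapping, the array is [26, 23, 11, 14, 32, 37, 9].
Element-by-element contributions:
26: 4
23: 3
11: 1
14: 1
32: 1
37: 1
9: 0
Sum: 4 + 3 + 1 + 1 + 1 + 1 + 0 = 11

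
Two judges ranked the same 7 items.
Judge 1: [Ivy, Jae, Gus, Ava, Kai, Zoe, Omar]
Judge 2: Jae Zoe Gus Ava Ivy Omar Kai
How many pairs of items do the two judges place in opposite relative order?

8

Assign each item its position (1..7) in the first ordering, then rewrite the second ordering as that position sequence:
positions: Ivy→1, Jae→2, Gus→3, Ava→4, Kai→5, Zoe→6, Omar→7
second ordering as positions: [2, 6, 3, 4, 1, 7, 5]
Discordant pairs = inversions in this position sequence.
2: 1 → 1
6: 3, 4, 1, 5 → 4
3: 1 → 1
4: 1 → 1
1: 0
7: 5 → 1
5: 0
Total: 1 + 4 + 1 + 1 + 0 + 1 + 0 = 8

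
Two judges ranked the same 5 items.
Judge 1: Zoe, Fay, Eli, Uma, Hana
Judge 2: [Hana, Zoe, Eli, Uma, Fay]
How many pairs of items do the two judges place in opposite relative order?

6

Assign each item its position (1..5) in the first ordering, then rewrite the second ordering as that position sequence:
positions: Zoe→1, Fay→2, Eli→3, Uma→4, Hana→5
second ordering as positions: [5, 1, 3, 4, 2]
Discordant pairs = inversions in this position sequence.
5: 1, 3, 4, 2 → 4
1: 0
3: 2 → 1
4: 2 → 1
2: 0
Total: 4 + 0 + 1 + 1 + 0 = 6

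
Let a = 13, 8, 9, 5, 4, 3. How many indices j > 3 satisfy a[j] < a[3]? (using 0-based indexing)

The element at index 3 is 5.
Elements after it: 4, 3
Those smaller than 5: 4, 3

2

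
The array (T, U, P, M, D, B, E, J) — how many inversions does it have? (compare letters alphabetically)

22 inversions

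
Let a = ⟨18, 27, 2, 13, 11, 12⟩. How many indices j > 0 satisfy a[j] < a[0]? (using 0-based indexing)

4

The element at index 0 is 18.
Elements after it: 27, 2, 13, 11, 12
Those smaller than 18: 2, 13, 11, 12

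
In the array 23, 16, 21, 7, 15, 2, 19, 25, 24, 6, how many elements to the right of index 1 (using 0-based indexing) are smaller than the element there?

The element at index 1 is 16.
Elements after it: 21, 7, 15, 2, 19, 25, 24, 6
Those smaller than 16: 7, 15, 2, 6

4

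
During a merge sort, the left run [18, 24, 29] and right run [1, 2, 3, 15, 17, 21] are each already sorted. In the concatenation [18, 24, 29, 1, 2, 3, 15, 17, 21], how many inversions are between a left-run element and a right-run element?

There are 17 cross-inversions.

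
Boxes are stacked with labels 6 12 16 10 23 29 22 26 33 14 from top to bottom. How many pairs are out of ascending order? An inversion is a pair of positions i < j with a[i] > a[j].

Sweep left to right; for each value list the smaller values that follow it:
6 → none → 0
12 → 10 → 1
16 → 10, 14 → 2
10 → none → 0
23 → 22, 14 → 2
29 → 22, 26, 14 → 3
22 → 14 → 1
26 → 14 → 1
33 → 14 → 1
14 → none → 0
Sum: 0 + 1 + 2 + 0 + 2 + 3 + 1 + 1 + 1 + 0 = 11

11 out-of-order pairs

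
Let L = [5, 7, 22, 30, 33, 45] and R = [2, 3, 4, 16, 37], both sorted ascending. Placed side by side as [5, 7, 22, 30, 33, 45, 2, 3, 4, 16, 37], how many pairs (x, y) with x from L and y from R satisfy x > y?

Take each right-half value and tally the left-half values above it:
r = 2: 5, 7, 22, 30, 33, 45 → 6
r = 3: 5, 7, 22, 30, 33, 45 → 6
r = 4: 5, 7, 22, 30, 33, 45 → 6
r = 16: 22, 30, 33, 45 → 4
r = 37: 45 → 1
Cross-inversions: 6 + 6 + 6 + 4 + 1 = 23

23 cross-inversions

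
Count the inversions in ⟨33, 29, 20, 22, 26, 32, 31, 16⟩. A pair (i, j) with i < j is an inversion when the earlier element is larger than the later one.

Element-by-element contributions:
33 → 29, 20, 22, 26, 32, 31, 16 → 7
29 → 20, 22, 26, 16 → 4
20 → 16 → 1
22 → 16 → 1
26 → 16 → 1
32 → 31, 16 → 2
31 → 16 → 1
16 → none → 0
Sum: 7 + 4 + 1 + 1 + 1 + 2 + 1 + 0 = 17

Out-of-order pairs: 17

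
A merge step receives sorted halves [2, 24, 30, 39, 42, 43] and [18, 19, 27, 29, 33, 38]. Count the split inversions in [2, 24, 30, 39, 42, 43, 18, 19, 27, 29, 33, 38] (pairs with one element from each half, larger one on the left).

Count, for every r in R, how many entries of L exceed r:
r = 18: 24, 30, 39, 42, 43 → 5
r = 19: 24, 30, 39, 42, 43 → 5
r = 27: 30, 39, 42, 43 → 4
r = 29: 30, 39, 42, 43 → 4
r = 33: 39, 42, 43 → 3
r = 38: 39, 42, 43 → 3
Cross-inversions: 5 + 5 + 4 + 4 + 3 + 3 = 24

24 cross-inversions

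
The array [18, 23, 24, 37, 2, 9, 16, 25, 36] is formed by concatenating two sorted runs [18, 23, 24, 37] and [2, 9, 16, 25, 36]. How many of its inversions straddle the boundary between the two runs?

14 cross-inversions

Count, for every r in R, how many entries of L exceed r:
r = 2: 18, 23, 24, 37 → 4
r = 9: 18, 23, 24, 37 → 4
r = 16: 18, 23, 24, 37 → 4
r = 25: 37 → 1
r = 36: 37 → 1
Cross-inversions: 4 + 4 + 4 + 1 + 1 = 14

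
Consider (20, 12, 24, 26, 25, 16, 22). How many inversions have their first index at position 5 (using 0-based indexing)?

The element at index 5 is 16.
Elements after it: 22
None of them are smaller than 16.

0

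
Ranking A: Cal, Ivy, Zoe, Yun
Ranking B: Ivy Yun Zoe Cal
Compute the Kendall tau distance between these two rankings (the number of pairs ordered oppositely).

Discordant pairs: 4

Assign each item its position (1..4) in the first ordering, then rewrite the second ordering as that position sequence:
positions: Cal→1, Ivy→2, Zoe→3, Yun→4
second ordering as positions: [2, 4, 3, 1]
Discordant pairs = inversions in this position sequence.
2: 1 → 1
4: 3, 1 → 2
3: 1 → 1
1: 0
Total: 1 + 2 + 1 + 0 = 4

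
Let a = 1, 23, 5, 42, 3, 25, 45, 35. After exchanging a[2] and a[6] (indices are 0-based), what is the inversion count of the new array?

12

Positions 2 and 6 hold 5 and 45; after swapping, the array is [1, 23, 45, 42, 3, 25, 5, 35].
For each element, count later entries that are smaller:
1 → none → 0
23 → 3, 5 → 2
45 → 42, 3, 25, 5, 35 → 5
42 → 3, 25, 5, 35 → 4
3 → none → 0
25 → 5 → 1
5 → none → 0
35 → none → 0
Sum: 0 + 2 + 5 + 4 + 0 + 1 + 0 + 0 = 12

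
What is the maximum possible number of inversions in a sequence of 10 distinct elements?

45

A reversed (strictly descending) arrangement makes every pair an inversion, giving C(10, 2) inversions.
C(10, 2) = 10·9/2 = 45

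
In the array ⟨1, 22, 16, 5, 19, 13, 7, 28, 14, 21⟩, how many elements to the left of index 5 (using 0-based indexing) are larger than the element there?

3 such elements

The element at index 5 is 13.
Elements before it: 1, 22, 16, 5, 19
Those larger than 13: 22, 16, 19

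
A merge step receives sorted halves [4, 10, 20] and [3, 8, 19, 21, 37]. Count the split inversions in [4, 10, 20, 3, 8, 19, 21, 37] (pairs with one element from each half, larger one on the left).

Count, for every r in R, how many entries of L exceed r:
r = 3: 4, 10, 20 → 3
r = 8: 10, 20 → 2
r = 19: 20 → 1
r = 21: none → 0
r = 37: none → 0
Cross-inversions: 3 + 2 + 1 + 0 + 0 = 6

6 cross-inversions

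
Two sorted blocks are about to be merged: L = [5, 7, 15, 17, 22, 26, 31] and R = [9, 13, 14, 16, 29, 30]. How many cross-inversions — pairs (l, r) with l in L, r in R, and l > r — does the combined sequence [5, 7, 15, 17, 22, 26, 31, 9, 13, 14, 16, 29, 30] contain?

For each element r of the right run, count left-run elements greater than r:
r = 9: 15, 17, 22, 26, 31 → 5
r = 13: 15, 17, 22, 26, 31 → 5
r = 14: 15, 17, 22, 26, 31 → 5
r = 16: 17, 22, 26, 31 → 4
r = 29: 31 → 1
r = 30: 31 → 1
Cross-inversions: 5 + 5 + 5 + 4 + 1 + 1 = 21

21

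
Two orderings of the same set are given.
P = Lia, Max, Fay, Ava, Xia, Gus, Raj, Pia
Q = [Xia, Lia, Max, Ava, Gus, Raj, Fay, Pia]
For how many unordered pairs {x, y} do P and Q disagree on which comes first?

7 disagreeing pairs

Assign each item its position (1..8) in the first ordering, then rewrite the second ordering as that position sequence:
positions: Lia→1, Max→2, Fay→3, Ava→4, Xia→5, Gus→6, Raj→7, Pia→8
second ordering as positions: [5, 1, 2, 4, 6, 7, 3, 8]
Discordant pairs = inversions in this position sequence.
5: 1, 2, 4, 3 → 4
1: 0
2: 0
4: 3 → 1
6: 3 → 1
7: 3 → 1
3: 0
8: 0
Total: 4 + 0 + 0 + 1 + 1 + 1 + 0 + 0 = 7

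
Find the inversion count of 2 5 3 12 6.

Count, for each position, how many later elements it exceeds:
2 → none → 0
5 → 3 → 1
3 → none → 0
12 → 6 → 1
6 → none → 0
Sum: 0 + 1 + 0 + 1 + 0 = 2

2 inversions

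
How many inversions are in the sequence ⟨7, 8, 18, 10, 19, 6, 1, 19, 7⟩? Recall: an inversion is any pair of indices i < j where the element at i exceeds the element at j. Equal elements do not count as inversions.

Sweep left to right; for each value list the smaller values that follow it:
7 → 6, 1 → 2
8 → 6, 1, 7 → 3
18 → 10, 6, 1, 7 → 4
10 → 6, 1, 7 → 3
19 → 6, 1, 7 → 3
6 → 1 → 1
1 → none → 0
19 → 7 → 1
7 → none → 0
Sum: 2 + 3 + 4 + 3 + 3 + 1 + 0 + 1 + 0 = 17

17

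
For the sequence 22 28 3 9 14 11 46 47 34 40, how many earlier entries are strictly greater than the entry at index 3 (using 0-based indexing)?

The element at index 3 is 9.
Elements before it: 22, 28, 3
Those larger than 9: 22, 28

2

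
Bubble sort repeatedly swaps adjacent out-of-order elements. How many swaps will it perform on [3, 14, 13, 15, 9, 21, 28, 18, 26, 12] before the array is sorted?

Each adjacent swap fixes exactly one inversion, so the minimum swap count equals the number of inversions.
Count inversions — for each element, later elements that are smaller:
3: none → 0
14: 13, 9, 12 → 3
13: 9, 12 → 2
15: 9, 12 → 2
9: none → 0
21: 18, 12 → 2
28: 18, 26, 12 → 3
18: 12 → 1
26: 12 → 1
12: none → 0
Total inversions: 0 + 3 + 2 + 2 + 0 + 2 + 3 + 1 + 1 + 0 = 14

14 swaps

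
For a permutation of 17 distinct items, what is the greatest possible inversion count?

Inversions: 136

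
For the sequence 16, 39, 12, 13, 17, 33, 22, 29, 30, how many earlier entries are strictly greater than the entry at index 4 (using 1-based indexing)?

2

The element at index 4 is 13.
Elements before it: 16, 39, 12
Those larger than 13: 16, 39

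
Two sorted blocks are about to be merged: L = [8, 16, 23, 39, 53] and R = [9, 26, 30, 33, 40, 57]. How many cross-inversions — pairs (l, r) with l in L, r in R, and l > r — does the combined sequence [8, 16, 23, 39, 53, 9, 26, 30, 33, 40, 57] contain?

11

Take each right-half value and tally the left-half values above it:
r = 9: 16, 23, 39, 53 → 4
r = 26: 39, 53 → 2
r = 30: 39, 53 → 2
r = 33: 39, 53 → 2
r = 40: 53 → 1
r = 57: none → 0
Cross-inversions: 4 + 2 + 2 + 2 + 1 + 0 = 11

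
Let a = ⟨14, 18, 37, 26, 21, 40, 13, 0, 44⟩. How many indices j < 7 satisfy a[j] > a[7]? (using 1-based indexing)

The element at index 7 is 13.
Elements before it: 14, 18, 37, 26, 21, 40
Those larger than 13: 14, 18, 37, 26, 21, 40

6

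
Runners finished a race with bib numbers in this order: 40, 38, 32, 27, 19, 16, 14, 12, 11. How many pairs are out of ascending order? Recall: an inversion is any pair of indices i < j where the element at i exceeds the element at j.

36 inversions

Element-by-element contributions:
40: 8
38: 7
32: 6
27: 5
19: 4
16: 3
14: 2
12: 1
11: 0
Sum: 8 + 7 + 6 + 5 + 4 + 3 + 2 + 1 + 0 = 36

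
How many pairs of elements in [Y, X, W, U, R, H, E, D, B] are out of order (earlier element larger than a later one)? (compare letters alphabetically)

36 out-of-order pairs

Element-by-element contributions:
Y → X, W, U, R, H, E, D, B → 8
X → W, U, R, H, E, D, B → 7
W → U, R, H, E, D, B → 6
U → R, H, E, D, B → 5
R → H, E, D, B → 4
H → E, D, B → 3
E → D, B → 2
D → B → 1
B → none → 0
Sum: 8 + 7 + 6 + 5 + 4 + 3 + 2 + 1 + 0 = 36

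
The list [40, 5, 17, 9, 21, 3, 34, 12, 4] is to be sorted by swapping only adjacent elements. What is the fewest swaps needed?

22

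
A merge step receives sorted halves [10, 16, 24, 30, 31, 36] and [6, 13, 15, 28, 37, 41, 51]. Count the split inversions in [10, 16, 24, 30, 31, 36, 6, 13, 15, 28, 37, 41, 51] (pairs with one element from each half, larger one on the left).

19 split inversions

For each element r of the right run, count left-run elements greater than r:
r = 6: 10, 16, 24, 30, 31, 36 → 6
r = 13: 16, 24, 30, 31, 36 → 5
r = 15: 16, 24, 30, 31, 36 → 5
r = 28: 30, 31, 36 → 3
r = 37: none → 0
r = 41: none → 0
r = 51: none → 0
Cross-inversions: 6 + 5 + 5 + 3 + 0 + 0 + 0 = 19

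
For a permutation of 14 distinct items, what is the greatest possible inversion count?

A reversed (strictly descending) arrangement makes every pair an inversion, giving C(14, 2) inversions.
C(14, 2) = 14·13/2 = 91

91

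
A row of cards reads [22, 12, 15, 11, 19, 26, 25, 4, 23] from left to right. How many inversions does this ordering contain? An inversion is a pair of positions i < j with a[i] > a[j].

For each element, count later entries that are smaller:
22: 5
12: 2
15: 2
11: 1
19: 1
26: 3
25: 2
4: 0
23: 0
Sum: 5 + 2 + 2 + 1 + 1 + 3 + 2 + 0 + 0 = 16

Out-of-order pairs: 16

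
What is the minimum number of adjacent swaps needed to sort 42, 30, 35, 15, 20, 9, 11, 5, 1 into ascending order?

33

The minimum number of adjacent swaps to sort an array equals its inversion count, since every such swap removes exactly one inversion.
Count inversions — for each element, later elements that are smaller:
42: 30, 35, 15, 20, 9, 11, 5, 1 → 8
30: 15, 20, 9, 11, 5, 1 → 6
35: 15, 20, 9, 11, 5, 1 → 6
15: 9, 11, 5, 1 → 4
20: 9, 11, 5, 1 → 4
9: 5, 1 → 2
11: 5, 1 → 2
5: 1 → 1
1: none → 0
Total inversions: 8 + 6 + 6 + 4 + 4 + 2 + 2 + 1 + 0 = 33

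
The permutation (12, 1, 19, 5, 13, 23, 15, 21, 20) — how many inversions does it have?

There are 9 out-of-order pairs.

Count, for each position, how many later elements it exceeds:
12: 2
1: 0
19: 3
5: 0
13: 0
23: 3
15: 0
21: 1
20: 0
Sum: 2 + 0 + 3 + 0 + 0 + 3 + 0 + 1 + 0 = 9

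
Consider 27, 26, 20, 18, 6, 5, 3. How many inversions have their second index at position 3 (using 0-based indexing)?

3 such elements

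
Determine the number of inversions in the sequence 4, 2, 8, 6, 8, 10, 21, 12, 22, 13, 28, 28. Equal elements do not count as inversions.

For each element, count later entries that are smaller:
4 → 2 → 1
2 → none → 0
8 → 6 → 1
6 → none → 0
8 → none → 0
10 → none → 0
21 → 12, 13 → 2
12 → none → 0
22 → 13 → 1
13 → none → 0
28 → none → 0
28 → none → 0
Sum: 1 + 0 + 1 + 0 + 0 + 0 + 2 + 0 + 1 + 0 + 0 + 0 = 5

5 inversions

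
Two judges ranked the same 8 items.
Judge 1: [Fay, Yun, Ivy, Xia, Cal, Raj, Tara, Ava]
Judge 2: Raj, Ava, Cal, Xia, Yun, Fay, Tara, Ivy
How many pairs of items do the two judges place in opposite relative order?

20

Assign each item its position (1..8) in the first ordering, then rewrite the second ordering as that position sequence:
positions: Fay→1, Yun→2, Ivy→3, Xia→4, Cal→5, Raj→6, Tara→7, Ava→8
second ordering as positions: [6, 8, 5, 4, 2, 1, 7, 3]
Discordant pairs = inversions in this position sequence.
6: 5, 4, 2, 1, 3 → 5
8: 5, 4, 2, 1, 7, 3 → 6
5: 4, 2, 1, 3 → 4
4: 2, 1, 3 → 3
2: 1 → 1
1: 0
7: 3 → 1
3: 0
Total: 5 + 6 + 4 + 3 + 1 + 0 + 1 + 0 = 20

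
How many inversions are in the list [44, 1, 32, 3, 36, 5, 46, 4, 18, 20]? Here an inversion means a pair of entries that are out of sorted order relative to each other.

Inversions: 21

Count, for each position, how many later elements it exceeds:
44 → 1, 32, 3, 36, 5, 4, 18, 20 → 8
1 → none → 0
32 → 3, 5, 4, 18, 20 → 5
3 → none → 0
36 → 5, 4, 18, 20 → 4
5 → 4 → 1
46 → 4, 18, 20 → 3
4 → none → 0
18 → none → 0
20 → none → 0
Sum: 8 + 0 + 5 + 0 + 4 + 1 + 3 + 0 + 0 + 0 = 21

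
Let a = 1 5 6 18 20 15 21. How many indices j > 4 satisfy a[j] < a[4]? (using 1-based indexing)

1

The element at index 4 is 18.
Elements after it: 20, 15, 21
Those smaller than 18: 15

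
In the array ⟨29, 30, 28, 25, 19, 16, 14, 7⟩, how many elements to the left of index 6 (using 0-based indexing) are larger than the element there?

6

The element at index 6 is 14.
Elements before it: 29, 30, 28, 25, 19, 16
Those larger than 14: 29, 30, 28, 25, 19, 16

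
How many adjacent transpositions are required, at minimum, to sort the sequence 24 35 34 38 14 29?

8

Minimum adjacent swaps = number of inversions (each swap of adjacent out-of-order elements removes one inversion and no swap can remove more).
Count inversions — for each element, later elements that are smaller:
24: 14 → 1
35: 34, 14, 29 → 3
34: 14, 29 → 2
38: 14, 29 → 2
14: none → 0
29: none → 0
Total inversions: 1 + 3 + 2 + 2 + 0 + 0 = 8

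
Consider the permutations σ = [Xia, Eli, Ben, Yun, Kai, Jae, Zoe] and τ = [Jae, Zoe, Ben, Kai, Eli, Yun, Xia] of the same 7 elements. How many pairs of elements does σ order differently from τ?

17

Assign each item its position (1..7) in the first ordering, then rewrite the second ordering as that position sequence:
positions: Xia→1, Eli→2, Ben→3, Yun→4, Kai→5, Jae→6, Zoe→7
second ordering as positions: [6, 7, 3, 5, 2, 4, 1]
Discordant pairs = inversions in this position sequence.
6: 3, 5, 2, 4, 1 → 5
7: 3, 5, 2, 4, 1 → 5
3: 2, 1 → 2
5: 2, 4, 1 → 3
2: 1 → 1
4: 1 → 1
1: 0
Total: 5 + 5 + 2 + 3 + 1 + 1 + 0 = 17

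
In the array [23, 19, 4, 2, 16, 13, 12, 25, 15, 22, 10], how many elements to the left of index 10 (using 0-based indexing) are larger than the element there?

8

The element at index 10 is 10.
Elements before it: 23, 19, 4, 2, 16, 13, 12, 25, 15, 22
Those larger than 10: 23, 19, 16, 13, 12, 25, 15, 22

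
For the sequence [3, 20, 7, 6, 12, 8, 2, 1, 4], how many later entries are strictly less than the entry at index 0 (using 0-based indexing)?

The element at index 0 is 3.
Elements after it: 20, 7, 6, 12, 8, 2, 1, 4
Those smaller than 3: 2, 1

2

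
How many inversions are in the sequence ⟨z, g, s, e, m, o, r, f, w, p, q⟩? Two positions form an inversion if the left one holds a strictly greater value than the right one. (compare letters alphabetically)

26 out-of-order pairs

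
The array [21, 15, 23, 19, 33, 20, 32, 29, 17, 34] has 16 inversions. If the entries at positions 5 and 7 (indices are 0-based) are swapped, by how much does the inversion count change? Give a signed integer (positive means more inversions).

+1

Positions 5 and 7 hold 20 and 29; after swapping, the array is [21, 15, 23, 19, 33, 29, 32, 20, 17, 34].
Sweep left to right; for each value list the smaller values that follow it:
21 → 15, 19, 20, 17 → 4
15 → none → 0
23 → 19, 20, 17 → 3
19 → 17 → 1
33 → 29, 32, 20, 17 → 4
29 → 20, 17 → 2
32 → 20, 17 → 2
20 → 17 → 1
17 → none → 0
34 → none → 0
Sum: 4 + 0 + 3 + 1 + 4 + 2 + 2 + 1 + 0 + 0 = 17
Change: 17 − 16 = +1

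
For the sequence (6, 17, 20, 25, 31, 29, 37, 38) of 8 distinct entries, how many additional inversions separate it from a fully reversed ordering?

Maximum inversions for 8 distinct elements is C(8, 2) = 8·7/2 = 28.
Current inversions — for each element, count later smaller elements:
6: 0
17: 0
20: 0
25: 0
31: 1
29: 0
37: 0
38: 0
Current total: 0 + 0 + 0 + 0 + 1 + 0 + 0 + 0 = 1
Shortfall: 28 − 1 = 27

27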